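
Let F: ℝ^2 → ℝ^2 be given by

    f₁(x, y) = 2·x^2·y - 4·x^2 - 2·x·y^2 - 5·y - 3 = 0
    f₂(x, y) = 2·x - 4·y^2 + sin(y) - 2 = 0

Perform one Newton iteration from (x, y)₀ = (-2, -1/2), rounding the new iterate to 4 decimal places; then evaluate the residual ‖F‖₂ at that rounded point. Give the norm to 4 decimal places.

At (-2, -1/2): F = (-19.5000, -7.479426).
Jacobian J = [[4·x·y - 8·x - 2·y^2, 2·x^2 - 4·x·y - 5], [2, -8·y + cos(y)]].
At the point, J = [[19.5000, -1.0000], [2.0000, 4.877583]] (det J = 97.112860).
Solving J·Δ = −F gives Δ = (1.0564, 1.1003).
Then the next iterate is (x, y)₁ = (-0.9436, 0.6003).
Re-evaluating at (-0.9436, 0.6003): F = (-7.813961, -4.763750), so ‖F‖₂ = 9.1516.

9.1516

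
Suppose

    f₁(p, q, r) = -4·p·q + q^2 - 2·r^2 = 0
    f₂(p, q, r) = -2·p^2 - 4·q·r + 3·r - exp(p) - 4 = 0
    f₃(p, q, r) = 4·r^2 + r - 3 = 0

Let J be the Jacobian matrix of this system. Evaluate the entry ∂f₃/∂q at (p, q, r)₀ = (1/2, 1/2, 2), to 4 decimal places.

∂f₃/∂q = 0.
At (1/2, 1/2, 2) this is 0.0000.

0.0000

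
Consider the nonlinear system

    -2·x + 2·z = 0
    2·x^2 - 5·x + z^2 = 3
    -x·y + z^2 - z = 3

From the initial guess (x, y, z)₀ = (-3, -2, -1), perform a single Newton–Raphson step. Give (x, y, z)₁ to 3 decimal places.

(-1.158, -1.053, -1.158)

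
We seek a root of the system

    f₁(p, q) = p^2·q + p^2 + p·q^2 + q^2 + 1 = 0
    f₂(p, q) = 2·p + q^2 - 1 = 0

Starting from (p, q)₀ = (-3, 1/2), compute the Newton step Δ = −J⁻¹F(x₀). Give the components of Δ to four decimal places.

(2.6923, 1.3654)

At (-3, 1/2): F = (14.0000, -6.7500).
Jacobian J = [[2·p·q + 2·p + q^2, p^2 + 2·p·q + 2·q], [2, 2·q]].
At the point, J = [[-8.7500, 7.0000], [2.0000, 1.0000]] (det J = -22.7500).
Solving J·Δ = −F gives Δ = (2.6923, 1.3654).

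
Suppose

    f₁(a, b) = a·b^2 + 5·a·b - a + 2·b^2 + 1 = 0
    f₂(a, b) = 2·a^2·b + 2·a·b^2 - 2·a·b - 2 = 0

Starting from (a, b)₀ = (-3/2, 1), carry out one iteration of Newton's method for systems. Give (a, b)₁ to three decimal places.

(-1.198, 0.540)

At (-3/2, 1): F = (-4.500, 2.500).
Jacobian J = [[b^2 + 5·b - 1, 2·a·b + 5·a + 4·b], [4·a·b + 2·b^2 - 2·b, 2·a^2 + 4·a·b - 2·a]].
At the point, J = [[5.000, -6.500], [-6.000, 1.500]] (det J = -31.500).
Solving J·Δ = −F gives Δ = (0.302, -0.460).
Then the next iterate is (a, b)₁ = (-1.198, 0.540).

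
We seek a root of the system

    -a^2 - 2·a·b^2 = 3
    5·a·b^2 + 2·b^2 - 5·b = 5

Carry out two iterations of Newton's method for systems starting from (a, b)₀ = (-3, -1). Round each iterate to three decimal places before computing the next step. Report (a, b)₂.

At (-3, -1): F = (-6.000, -13.000).
Jacobian J = [[-2·a - 2·b^2, -4·a·b], [5·b^2, 10·a·b + 4·b - 5]].
At the point, J = [[4.000, -12.000], [5.000, 21.000]] (det J = 144.000).
Solving J·Δ = −F gives Δ = (1.958, 0.153).
Then the next iterate is (a, b)₁ = (-1.042, -0.847).
Round to (-1.042, -0.847) and repeat: F = (-2.59068, -3.06788), J = [[0.64918, -3.53030], [3.58704, 0.43774]].
Δ = (0.924, -0.564), so (a, b)₂ = (-0.118, -1.411).

(-0.118, -1.411)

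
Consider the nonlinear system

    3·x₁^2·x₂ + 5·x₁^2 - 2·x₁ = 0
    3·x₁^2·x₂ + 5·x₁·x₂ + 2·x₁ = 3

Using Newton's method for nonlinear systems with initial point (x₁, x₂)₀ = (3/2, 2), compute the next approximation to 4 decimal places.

At (3/2, 2): F = (21.7500, 28.5000).
Jacobian J = [[6·x₁·x₂ + 10·x₁ - 2, 3·x₁^2], [6·x₁·x₂ + 5·x₂ + 2, 3·x₁^2 + 5·x₁]].
At the point, J = [[31.0000, 6.7500], [30.0000, 14.2500]] (det J = 239.2500).
Solving J·Δ = −F gives Δ = (-0.4914, -0.9655).
Then the next iterate is (x₁, x₂)₁ = (1.0086, 1.0345).

(1.0086, 1.0345)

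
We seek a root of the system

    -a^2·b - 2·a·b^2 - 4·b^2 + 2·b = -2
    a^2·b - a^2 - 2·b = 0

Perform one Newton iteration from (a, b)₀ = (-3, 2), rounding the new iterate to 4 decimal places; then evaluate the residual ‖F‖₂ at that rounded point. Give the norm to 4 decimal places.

At (-3, 2): F = (-4.0000, 5.0000).
Jacobian J = [[-2·a·b - 2·b^2, -a^2 - 4·a·b - 8·b + 2], [2·a·b - 2·a, a^2 - 2]].
At the point, J = [[4.0000, 1.0000], [-6.0000, 7.0000]] (det J = 34.0000).
Solving J·Δ = −F gives Δ = (0.9706, 0.1176).
Then the next iterate is (a, b)₁ = (-2.0294, 2.1176).
Re-evaluating at (-2.0294, 2.1176): F = (-2.222387, 0.367596), so ‖F‖₂ = 2.2526.

2.2526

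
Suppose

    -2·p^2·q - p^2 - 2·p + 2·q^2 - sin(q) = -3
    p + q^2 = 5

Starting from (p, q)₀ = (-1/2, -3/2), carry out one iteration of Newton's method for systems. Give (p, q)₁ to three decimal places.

(2.265, -1.662)

At (-1/2, -3/2): F = (9.99749, -3.250).
Jacobian J = [[-4·p·q - 2·p - 2, -2·p^2 + 4·q - cos(q)], [1, 2·q]].
At the point, J = [[-4.000, -6.57074], [1.000, -3.000]] (det J = 18.57074).
Solving J·Δ = −F gives Δ = (2.765, -0.162).
Then the next iterate is (p, q)₁ = (2.265, -1.662).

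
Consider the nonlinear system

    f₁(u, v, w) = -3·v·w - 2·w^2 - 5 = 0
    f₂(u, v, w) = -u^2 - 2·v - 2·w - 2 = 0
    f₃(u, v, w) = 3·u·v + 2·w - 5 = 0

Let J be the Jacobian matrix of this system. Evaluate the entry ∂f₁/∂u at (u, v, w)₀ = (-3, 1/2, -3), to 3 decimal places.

∂f₁/∂u = 0.
At (-3, 1/2, -3) this is 0.000.

0.000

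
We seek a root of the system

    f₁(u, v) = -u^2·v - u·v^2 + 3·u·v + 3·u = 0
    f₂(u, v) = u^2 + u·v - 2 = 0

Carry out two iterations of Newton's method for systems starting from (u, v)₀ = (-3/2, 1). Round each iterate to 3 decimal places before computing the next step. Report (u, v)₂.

(-1.139, -0.656)

At (-3/2, 1): F = (-9.750, -1.250).
Jacobian J = [[-2·u·v - v^2 + 3·v + 3, -u^2 - 2·u·v + 3·u], [2·u + v, u]].
At the point, J = [[8.000, -3.750], [-2.000, -1.500]] (det J = -19.500).
Solving J·Δ = −F gives Δ = (0.510, -1.513).
Then the next iterate is (u, v)₁ = (-0.990, -0.513).
Round to (-0.990, -0.513) and repeat: F = (-0.68306, -0.51203), J = [[0.18209, -4.96584], [-2.493, -0.990]].
Δ = (-0.149, -0.143), so (u, v)₂ = (-1.139, -0.656).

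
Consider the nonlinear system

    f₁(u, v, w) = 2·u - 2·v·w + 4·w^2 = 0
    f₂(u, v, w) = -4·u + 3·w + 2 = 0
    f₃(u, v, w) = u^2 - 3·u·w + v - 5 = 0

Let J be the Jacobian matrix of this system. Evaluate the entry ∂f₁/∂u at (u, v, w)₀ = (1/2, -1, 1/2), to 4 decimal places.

2.0000

∂f₁/∂u = 2.
At (1/2, -1, 1/2) this is 2.0000.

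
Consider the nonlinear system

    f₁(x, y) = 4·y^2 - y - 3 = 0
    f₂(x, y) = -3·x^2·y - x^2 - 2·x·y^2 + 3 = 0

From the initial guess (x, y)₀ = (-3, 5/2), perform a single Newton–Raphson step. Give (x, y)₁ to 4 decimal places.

(-1.9850, 1.4737)

At (-3, 5/2): F = (19.5000, -36.0000).
Jacobian J = [[0, 8·y - 1], [-6·x·y - 2·x - 2·y^2, -3·x^2 - 4·x·y]].
At the point, J = [[0.0000, 19.0000], [38.5000, 3.0000]] (det J = -731.5000).
Solving J·Δ = −F gives Δ = (1.0150, -1.0263).
Then the next iterate is (x, y)₁ = (-1.9850, 1.4737).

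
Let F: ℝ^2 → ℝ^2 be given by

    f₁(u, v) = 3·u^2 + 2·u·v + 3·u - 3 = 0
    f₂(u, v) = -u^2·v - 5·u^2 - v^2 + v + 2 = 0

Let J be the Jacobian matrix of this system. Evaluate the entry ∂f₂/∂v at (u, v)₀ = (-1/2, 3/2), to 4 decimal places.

∂f₂/∂v = -u^2 - 2·v + 1.
At (-1/2, 3/2) this is -2.2500.

-2.2500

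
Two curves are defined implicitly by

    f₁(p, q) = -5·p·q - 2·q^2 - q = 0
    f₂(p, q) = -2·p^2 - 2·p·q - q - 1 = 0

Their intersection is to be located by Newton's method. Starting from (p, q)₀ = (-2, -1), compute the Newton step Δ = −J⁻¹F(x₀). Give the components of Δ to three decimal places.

(1.070, 0.435)

At (-2, -1): F = (-11.000, -12.000).
Jacobian J = [[-5·q, -5·p - 4·q - 1], [-4·p - 2·q, -2·p - 1]].
At the point, J = [[5.000, 13.000], [10.000, 3.000]] (det J = -115.000).
Solving J·Δ = −F gives Δ = (1.070, 0.435).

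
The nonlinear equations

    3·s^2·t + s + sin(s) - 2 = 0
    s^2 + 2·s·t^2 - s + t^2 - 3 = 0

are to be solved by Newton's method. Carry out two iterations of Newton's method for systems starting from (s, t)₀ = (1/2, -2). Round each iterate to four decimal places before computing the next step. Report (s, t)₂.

At (1/2, -2): F = (-2.520574, 4.7500).
Jacobian J = [[6·s·t + cos(s) + 1, 3·s^2], [2·s + 2·t^2 - 1, 4·s·t + 2·t]].
At the point, J = [[-4.122417, 0.7500], [8.0000, -8.0000]] (det J = 26.979340).
Solving J·Δ = −F gives Δ = (-0.6154, -0.0216).
Then the next iterate is (s, t)₁ = (-0.1154, -2.0216).
Round to (-0.1154, -2.0216) and repeat: F = (-2.311310, 0.272335), J = [[3.393105, 0.039951], [6.942933, -3.110029]].
Δ = (0.6627, 1.5671), so (s, t)₂ = (0.5473, -0.4545).

(0.5473, -0.4545)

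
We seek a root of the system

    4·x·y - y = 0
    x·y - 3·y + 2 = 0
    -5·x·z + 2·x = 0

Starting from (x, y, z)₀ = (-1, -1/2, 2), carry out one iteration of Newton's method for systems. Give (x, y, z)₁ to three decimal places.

At (-1, -1/2, 2): F = (2.500, 4.000, 8.000).
Jacobian J = [[4·y, 4·x - 1, 0], [y, x - 3, 0], [-5·z + 2, 0, -5·x]].
At the point, J = [[-2.000, -5.000, 0.000], [-0.500, -4.000, 0.000], [-8.000, 0.000, 5.000]] (det J = 27.500).
Solving J·Δ = −F gives Δ = (-1.818, 1.227, -4.509).
Then the next iterate is (x, y, z)₁ = (-2.818, 0.727, -2.509).

(-2.818, 0.727, -2.509)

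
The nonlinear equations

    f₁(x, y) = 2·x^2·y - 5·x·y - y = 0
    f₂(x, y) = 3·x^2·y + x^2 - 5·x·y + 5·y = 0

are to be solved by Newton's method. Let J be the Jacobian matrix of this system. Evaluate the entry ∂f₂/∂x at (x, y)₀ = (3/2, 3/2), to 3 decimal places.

9.000

∂f₂/∂x = 6·x·y + 2·x - 5·y.
At (3/2, 3/2) this is 9.000.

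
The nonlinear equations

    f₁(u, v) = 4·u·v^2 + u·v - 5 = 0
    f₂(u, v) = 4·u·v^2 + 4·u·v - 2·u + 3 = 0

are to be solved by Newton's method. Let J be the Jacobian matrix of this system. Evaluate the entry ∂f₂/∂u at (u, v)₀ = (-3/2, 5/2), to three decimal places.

33.000

∂f₂/∂u = 4·v^2 + 4·v - 2.
At (-3/2, 5/2) this is 33.000.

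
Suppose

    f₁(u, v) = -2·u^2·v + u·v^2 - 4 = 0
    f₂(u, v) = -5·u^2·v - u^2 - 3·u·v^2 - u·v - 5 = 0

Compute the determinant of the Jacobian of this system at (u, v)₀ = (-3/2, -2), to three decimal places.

277.500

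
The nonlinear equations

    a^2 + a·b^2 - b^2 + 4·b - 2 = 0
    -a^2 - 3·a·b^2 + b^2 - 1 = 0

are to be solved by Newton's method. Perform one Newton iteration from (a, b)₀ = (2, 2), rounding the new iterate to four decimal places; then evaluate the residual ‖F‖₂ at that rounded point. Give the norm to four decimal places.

17.7800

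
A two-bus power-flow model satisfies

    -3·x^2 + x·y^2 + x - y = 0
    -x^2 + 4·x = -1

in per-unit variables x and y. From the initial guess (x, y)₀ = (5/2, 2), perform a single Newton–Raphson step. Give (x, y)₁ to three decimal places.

(7.250, 8.194)

At (5/2, 2): F = (-8.250, 4.750).
Jacobian J = [[-6·x + y^2 + 1, 2·x·y - 1], [-2·x + 4, 0]].
At the point, J = [[-10.000, 9.000], [-1.000, 0.000]] (det J = 9.000).
Solving J·Δ = −F gives Δ = (4.750, 6.194).
Then the next iterate is (x, y)₁ = (7.250, 8.194).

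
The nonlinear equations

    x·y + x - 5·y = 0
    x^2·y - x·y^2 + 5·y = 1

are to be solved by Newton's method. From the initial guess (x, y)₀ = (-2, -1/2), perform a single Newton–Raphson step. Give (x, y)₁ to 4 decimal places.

(-0.4444, -0.1746)

At (-2, -1/2): F = (1.5000, -5.0000).
Jacobian J = [[y + 1, x - 5], [2·x·y - y^2, x^2 - 2·x·y + 5]].
At the point, J = [[0.5000, -7.0000], [1.7500, 7.0000]] (det J = 15.7500).
Solving J·Δ = −F gives Δ = (1.5556, 0.3254).
Then the next iterate is (x, y)₁ = (-0.4444, -0.1746).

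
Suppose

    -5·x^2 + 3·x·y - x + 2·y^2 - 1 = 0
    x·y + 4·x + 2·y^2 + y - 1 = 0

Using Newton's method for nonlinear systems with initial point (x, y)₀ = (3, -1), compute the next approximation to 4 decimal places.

(0.0000, -10.2000)

At (3, -1): F = (-56.0000, 9.0000).
Jacobian J = [[-10·x + 3·y - 1, 3·x + 4·y], [y + 4, x + 4·y + 1]].
At the point, J = [[-34.0000, 5.0000], [3.0000, 0.0000]] (det J = -15.0000).
Solving J·Δ = −F gives Δ = (-3.0000, -9.2000).
Then the next iterate is (x, y)₁ = (0.0000, -10.2000).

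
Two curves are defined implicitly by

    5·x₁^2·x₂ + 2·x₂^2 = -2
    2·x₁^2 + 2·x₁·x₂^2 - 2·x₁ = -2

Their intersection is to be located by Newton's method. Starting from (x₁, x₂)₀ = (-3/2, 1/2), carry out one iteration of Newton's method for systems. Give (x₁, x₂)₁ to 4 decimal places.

(-0.3487, 0.5385)

At (-3/2, 1/2): F = (8.1250, 8.7500).
Jacobian J = [[10·x₁·x₂, 5·x₁^2 + 4·x₂], [4·x₁ + 2·x₂^2 - 2, 4·x₁·x₂]].
At the point, J = [[-7.5000, 13.2500], [-7.5000, -3.0000]] (det J = 121.8750).
Solving J·Δ = −F gives Δ = (1.1513, 0.0385).
Then the next iterate is (x₁, x₂)₁ = (-0.3487, 0.5385).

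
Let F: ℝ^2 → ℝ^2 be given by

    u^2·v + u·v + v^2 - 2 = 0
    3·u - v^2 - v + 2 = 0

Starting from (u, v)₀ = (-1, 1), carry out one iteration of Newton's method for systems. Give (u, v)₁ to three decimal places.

(2.000, 3.000)

At (-1, 1): F = (-1.000, -3.000).
Jacobian J = [[2·u·v + v, u^2 + u + 2·v], [3, -2·v - 1]].
At the point, J = [[-1.000, 2.000], [3.000, -3.000]] (det J = -3.000).
Solving J·Δ = −F gives Δ = (3.000, 2.000).
Then the next iterate is (u, v)₁ = (2.000, 3.000).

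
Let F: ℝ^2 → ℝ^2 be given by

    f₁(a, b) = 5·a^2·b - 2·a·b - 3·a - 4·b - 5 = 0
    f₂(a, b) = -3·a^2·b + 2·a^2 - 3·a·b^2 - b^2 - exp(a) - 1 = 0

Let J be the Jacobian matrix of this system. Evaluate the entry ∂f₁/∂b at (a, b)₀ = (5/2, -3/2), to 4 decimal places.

∂f₁/∂b = 5·a^2 - 2·a - 4.
At (5/2, -3/2) this is 22.2500.

22.2500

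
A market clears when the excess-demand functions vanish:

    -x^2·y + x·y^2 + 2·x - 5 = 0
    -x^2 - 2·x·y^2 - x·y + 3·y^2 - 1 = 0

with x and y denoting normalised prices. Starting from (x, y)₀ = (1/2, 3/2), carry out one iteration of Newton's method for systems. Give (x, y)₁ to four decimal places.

(1.3796, 2.1649)

At (1/2, 3/2): F = (-3.2500, 2.5000).
Jacobian J = [[-2·x·y + y^2 + 2, -x^2 + 2·x·y], [-2·x - 2·y^2 - y, -4·x·y - x + 6·y]].
At the point, J = [[2.7500, 1.2500], [-7.0000, 5.5000]] (det J = 23.8750).
Solving J·Δ = −F gives Δ = (0.8796, 0.6649).
Then the next iterate is (x, y)₁ = (1.3796, 2.1649).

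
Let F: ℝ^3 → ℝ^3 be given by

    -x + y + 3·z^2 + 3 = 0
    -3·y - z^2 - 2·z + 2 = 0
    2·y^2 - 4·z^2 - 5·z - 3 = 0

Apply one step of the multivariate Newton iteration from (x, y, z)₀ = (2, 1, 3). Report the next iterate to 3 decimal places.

(-2.681, 0.597, 1.151)

At (2, 1, 3): F = (29.000, -16.000, -52.000).
Jacobian J = [[-1, 1, 6·z], [0, -3, -2·z - 2], [0, 4·y, -8·z - 5]].
At the point, J = [[-1.000, 1.000, 18.000], [0.000, -3.000, -8.000], [0.000, 4.000, -29.000]] (det J = -119.000).
Solving J·Δ = −F gives Δ = (-4.681, -0.403, -1.849).
Then the next iterate is (x, y, z)₁ = (-2.681, 0.597, 1.151).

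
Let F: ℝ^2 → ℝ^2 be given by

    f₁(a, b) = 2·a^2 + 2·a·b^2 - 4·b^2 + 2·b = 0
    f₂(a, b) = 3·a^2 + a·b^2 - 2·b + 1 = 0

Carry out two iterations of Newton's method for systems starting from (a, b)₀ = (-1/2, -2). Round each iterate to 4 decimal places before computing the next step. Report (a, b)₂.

(-2.1226, 0.3575)

At (-1/2, -2): F = (-23.5000, 3.7500).
Jacobian J = [[4·a + 2·b^2, 4·a·b - 8·b + 2], [6·a + b^2, 2·a·b - 2]].
At the point, J = [[6.0000, 22.0000], [1.0000, 0.0000]] (det J = -22.0000).
Solving J·Δ = −F gives Δ = (-3.7500, 2.0909).
Then the next iterate is (a, b)₁ = (-4.2500, 0.0909).
Round to (-4.2500, 0.0909) and repeat: F = (36.203515, 54.970583), J = [[-16.983474, -0.2725], [-25.491737, -2.772650]].
Δ = (2.1274, 0.2666), so (a, b)₂ = (-2.1226, 0.3575).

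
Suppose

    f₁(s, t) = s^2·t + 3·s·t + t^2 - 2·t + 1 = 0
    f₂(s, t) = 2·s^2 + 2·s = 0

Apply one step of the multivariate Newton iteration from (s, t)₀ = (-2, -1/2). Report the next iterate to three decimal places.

(-1.333, 0.217)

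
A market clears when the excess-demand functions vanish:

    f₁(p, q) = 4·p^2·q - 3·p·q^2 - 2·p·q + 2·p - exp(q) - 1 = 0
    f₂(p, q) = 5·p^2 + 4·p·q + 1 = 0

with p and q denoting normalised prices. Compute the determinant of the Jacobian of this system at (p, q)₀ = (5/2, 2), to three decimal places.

833.839

J = [[8·p·q - 3·q^2 - 2·q + 2, 4·p^2 - 6·p·q - 2·p - exp(q)], [10·p + 4·q, 4·p]].
At the point, J = [[26.000, -17.38906], [33.000, 10.000]].
det J = 833.839.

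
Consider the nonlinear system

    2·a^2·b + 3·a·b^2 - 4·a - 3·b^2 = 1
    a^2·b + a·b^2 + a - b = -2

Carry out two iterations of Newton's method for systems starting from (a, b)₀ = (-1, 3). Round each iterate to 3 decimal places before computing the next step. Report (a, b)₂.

At (-1, 3): F = (-45.000, -8.000).
Jacobian J = [[4·a·b + 3·b^2 - 4, 2·a^2 + 6·a·b - 6·b], [2·a·b + b^2 + 1, a^2 + 2·a·b - 1]].
At the point, J = [[11.000, -34.000], [4.000, -6.000]] (det J = 70.000).
Solving J·Δ = −F gives Δ = (0.029, -1.314).
Then the next iterate is (a, b)₁ = (-0.971, 1.686).
Round to (-0.971, 1.686) and repeat: F = (-10.74501, -1.82753), J = [[-2.02064, -18.05295], [0.56838, -3.33137]].
Δ = (-0.165, -0.577), so (a, b)₂ = (-1.136, 1.109).

(-1.136, 1.109)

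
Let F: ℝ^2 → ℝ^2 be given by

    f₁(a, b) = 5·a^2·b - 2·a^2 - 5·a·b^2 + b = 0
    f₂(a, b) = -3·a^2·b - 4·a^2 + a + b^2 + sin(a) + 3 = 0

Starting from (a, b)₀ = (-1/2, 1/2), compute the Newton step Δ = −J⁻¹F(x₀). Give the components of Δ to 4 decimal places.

(-0.1111, -0.3041)

At (-1/2, 1/2): F = (1.2500, 0.895574).
Jacobian J = [[10·a·b - 4·a - 5·b^2, 5·a^2 - 10·a·b + 1], [-6·a·b - 8·a + cos(a) + 1, -3·a^2 + 2·b]].
At the point, J = [[-1.7500, 4.7500], [7.377583, 0.2500]] (det J = -35.481017).
Solving J·Δ = −F gives Δ = (-0.1111, -0.3041).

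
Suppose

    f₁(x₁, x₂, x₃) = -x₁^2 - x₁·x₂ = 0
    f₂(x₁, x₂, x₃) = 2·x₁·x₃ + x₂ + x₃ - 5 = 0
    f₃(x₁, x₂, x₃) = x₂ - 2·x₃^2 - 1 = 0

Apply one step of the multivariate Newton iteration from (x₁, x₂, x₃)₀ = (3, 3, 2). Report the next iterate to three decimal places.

(0.231, 5.308, 1.538)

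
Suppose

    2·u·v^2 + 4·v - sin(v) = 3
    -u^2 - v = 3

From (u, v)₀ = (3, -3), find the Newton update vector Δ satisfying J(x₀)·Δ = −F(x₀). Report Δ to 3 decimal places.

(-1.559, 0.357)

At (3, -3): F = (39.14112, -9.000).
Jacobian J = [[2·v^2, 4·u·v - cos(v) + 4], [-2·u, -1]].
At the point, J = [[18.000, -31.01001], [-6.000, -1.000]] (det J = -204.06005).
Solving J·Δ = −F gives Δ = (-1.559, 0.357).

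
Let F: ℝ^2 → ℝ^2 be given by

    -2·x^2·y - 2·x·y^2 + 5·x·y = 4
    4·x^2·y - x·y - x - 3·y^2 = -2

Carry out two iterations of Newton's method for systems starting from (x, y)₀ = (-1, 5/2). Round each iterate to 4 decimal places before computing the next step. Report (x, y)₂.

At (-1, 5/2): F = (-9.0000, -3.2500).
Jacobian J = [[-4·x·y - 2·y^2 + 5·y, -2·x^2 - 4·x·y + 5·x], [8·x·y - y - 1, 4·x^2 - x - 6·y]].
At the point, J = [[10.0000, 3.0000], [-23.5000, -10.0000]] (det J = -29.5000).
Solving J·Δ = −F gives Δ = (3.3814, -8.2712).
Then the next iterate is (x, y)₁ = (2.3814, -5.7712).
Round to (2.3814, -5.7712) and repeat: F = (-165.893353, -217.473536), J = [[-40.495356, 55.539011], [-105.177085, 54.930064]].
Δ = (-0.8199, 2.3891), so (x, y)₂ = (1.5615, -3.3821).

(1.5615, -3.3821)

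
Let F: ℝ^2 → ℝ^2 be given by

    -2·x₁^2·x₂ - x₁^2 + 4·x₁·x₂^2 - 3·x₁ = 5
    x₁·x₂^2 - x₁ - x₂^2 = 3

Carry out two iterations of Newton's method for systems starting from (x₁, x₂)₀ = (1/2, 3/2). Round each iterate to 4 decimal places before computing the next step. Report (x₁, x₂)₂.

(1.6362, 1.7955)

At (1/2, 3/2): F = (-3.0000, -4.6250).
Jacobian J = [[-4·x₁·x₂ - 2·x₁ + 4·x₂^2 - 3, -2·x₁^2 + 8·x₁·x₂], [x₂^2 - 1, 2·x₁·x₂ - 2·x₂]].
At the point, J = [[2.0000, 5.5000], [1.2500, -1.5000]] (det J = -9.8750).
Solving J·Δ = −F gives Δ = (3.0316, -0.5570).
Then the next iterate is (x₁, x₂)₁ = (3.5316, 0.9430).
Round to (3.5316, 0.9430) and repeat: F = (-39.027678, -4.280377), J = [[-19.827399, 1.697993], [-0.110751, 4.774598]].
Δ = (-1.8954, 0.8525), so (x₁, x₂)₂ = (1.6362, 1.7955).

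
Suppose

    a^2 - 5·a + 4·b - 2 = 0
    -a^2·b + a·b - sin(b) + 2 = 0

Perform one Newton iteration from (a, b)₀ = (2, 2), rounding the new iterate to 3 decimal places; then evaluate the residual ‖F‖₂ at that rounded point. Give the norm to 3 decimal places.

0.577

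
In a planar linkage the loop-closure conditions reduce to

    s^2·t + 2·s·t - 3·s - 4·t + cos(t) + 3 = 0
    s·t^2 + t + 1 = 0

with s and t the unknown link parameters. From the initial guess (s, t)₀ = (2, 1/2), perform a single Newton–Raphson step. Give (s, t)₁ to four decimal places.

(-6.4173, 0.5348)

At (2, 1/2): F = (-0.122417, 2.0000).
Jacobian J = [[2·s·t + 2·t - 3, s^2 + 2·s - sin(t) - 4], [t^2, 2·s·t + 1]].
At the point, J = [[0.0000, 3.520574], [0.2500, 3.0000]] (det J = -0.880144).
Solving J·Δ = −F gives Δ = (-8.4173, 0.0348).
Then the next iterate is (s, t)₁ = (-6.4173, 0.5348).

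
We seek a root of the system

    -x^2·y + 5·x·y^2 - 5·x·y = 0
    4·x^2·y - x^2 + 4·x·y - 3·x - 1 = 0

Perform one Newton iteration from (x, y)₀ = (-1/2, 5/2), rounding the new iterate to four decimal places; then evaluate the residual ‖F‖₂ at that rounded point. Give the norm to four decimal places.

0.2805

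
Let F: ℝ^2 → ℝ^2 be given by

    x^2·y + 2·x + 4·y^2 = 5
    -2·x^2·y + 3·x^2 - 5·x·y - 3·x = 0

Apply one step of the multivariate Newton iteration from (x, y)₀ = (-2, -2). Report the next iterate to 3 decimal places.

At (-2, -2): F = (-1.000, 14.000).
Jacobian J = [[2·x·y + 2, x^2 + 8·y], [-4·x·y + 6·x - 5·y - 3, -2·x^2 - 5·x]].
At the point, J = [[10.000, -12.000], [-21.000, 2.000]] (det J = -232.000).
Solving J·Δ = −F gives Δ = (0.716, 0.513).
Then the next iterate is (x, y)₁ = (-1.284, -1.487).

(-1.284, -1.487)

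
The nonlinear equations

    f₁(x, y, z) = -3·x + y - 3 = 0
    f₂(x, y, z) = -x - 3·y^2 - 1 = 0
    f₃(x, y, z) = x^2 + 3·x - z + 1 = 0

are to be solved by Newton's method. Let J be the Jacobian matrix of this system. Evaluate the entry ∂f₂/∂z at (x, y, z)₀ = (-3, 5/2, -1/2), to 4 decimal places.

∂f₂/∂z = 0.
At (-3, 5/2, -1/2) this is 0.0000.

0.0000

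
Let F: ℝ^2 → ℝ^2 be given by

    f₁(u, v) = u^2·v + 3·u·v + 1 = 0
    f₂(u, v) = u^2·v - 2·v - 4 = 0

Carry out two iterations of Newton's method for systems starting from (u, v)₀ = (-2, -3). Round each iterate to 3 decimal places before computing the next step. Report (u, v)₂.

(-2.886, 0.704)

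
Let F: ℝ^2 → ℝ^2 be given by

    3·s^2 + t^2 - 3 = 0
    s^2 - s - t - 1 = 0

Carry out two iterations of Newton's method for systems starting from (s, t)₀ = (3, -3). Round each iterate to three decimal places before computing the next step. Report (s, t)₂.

(0.846, -1.949)

At (3, -3): F = (33.000, 8.000).
Jacobian J = [[6·s, 2·t], [2·s - 1, -1]].
At the point, J = [[18.000, -6.000], [5.000, -1.000]] (det J = 12.000).
Solving J·Δ = −F gives Δ = (-1.250, 1.750).
Then the next iterate is (s, t)₁ = (1.750, -1.250).
Round to (1.750, -1.250) and repeat: F = (7.750, 1.56250), J = [[10.500, -2.500], [2.500, -1.000]].
Δ = (-0.904, -0.699), so (s, t)₂ = (0.846, -1.949).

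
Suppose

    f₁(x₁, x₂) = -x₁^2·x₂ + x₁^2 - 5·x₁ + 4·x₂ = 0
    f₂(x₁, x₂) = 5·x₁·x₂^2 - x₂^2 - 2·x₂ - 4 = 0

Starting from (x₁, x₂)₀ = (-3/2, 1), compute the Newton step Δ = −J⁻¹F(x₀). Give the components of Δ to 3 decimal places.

At (-3/2, 1): F = (11.500, -14.500).
Jacobian J = [[-2·x₁·x₂ + 2·x₁ - 5, -x₁^2 + 4], [5·x₂^2, 10·x₁·x₂ - 2·x₂ - 2]].
At the point, J = [[-5.000, 1.750], [5.000, -19.000]] (det J = 86.250).
Solving J·Δ = −F gives Δ = (2.239, -0.174).

(2.239, -0.174)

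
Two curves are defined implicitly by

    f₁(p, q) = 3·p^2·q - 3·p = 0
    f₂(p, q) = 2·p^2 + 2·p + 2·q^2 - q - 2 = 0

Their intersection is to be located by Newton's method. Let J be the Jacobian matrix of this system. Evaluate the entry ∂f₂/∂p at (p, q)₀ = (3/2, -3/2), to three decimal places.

∂f₂/∂p = 4·p + 2.
At (3/2, -3/2) this is 8.000.

8.000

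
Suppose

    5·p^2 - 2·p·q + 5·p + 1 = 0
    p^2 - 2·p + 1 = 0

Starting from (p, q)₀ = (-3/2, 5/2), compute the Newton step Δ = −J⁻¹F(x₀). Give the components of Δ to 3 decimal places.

At (-3/2, 5/2): F = (12.250, 6.250).
Jacobian J = [[10·p - 2·q + 5, -2·p], [2·p - 2, 0]].
At the point, J = [[-15.000, 3.000], [-5.000, 0.000]] (det J = 15.000).
Solving J·Δ = −F gives Δ = (1.250, 2.167).

(1.250, 2.167)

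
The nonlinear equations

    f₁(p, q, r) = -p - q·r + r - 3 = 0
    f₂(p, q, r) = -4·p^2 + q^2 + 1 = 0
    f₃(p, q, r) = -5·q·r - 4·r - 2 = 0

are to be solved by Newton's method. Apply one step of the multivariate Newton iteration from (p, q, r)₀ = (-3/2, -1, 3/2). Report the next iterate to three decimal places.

(-0.941, -1.144, 0.922)

At (-3/2, -1, 3/2): F = (1.500, -7.000, -0.500).
Jacobian J = [[-1, -r, -q + 1], [-8·p, 2·q, 0], [0, -5·r, -5·q - 4]].
At the point, J = [[-1.000, -1.500, 2.000], [12.000, -2.000, 0.000], [0.000, -7.500, 1.000]] (det J = -160.000).
Solving J·Δ = −F gives Δ = (0.559, -0.144, -0.578).
Then the next iterate is (p, q, r)₁ = (-0.941, -1.144, 0.922).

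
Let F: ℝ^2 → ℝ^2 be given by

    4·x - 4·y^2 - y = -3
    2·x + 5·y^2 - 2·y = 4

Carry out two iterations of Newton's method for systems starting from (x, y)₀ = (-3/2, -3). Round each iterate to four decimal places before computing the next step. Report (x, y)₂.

At (-3/2, -3): F = (-36.0000, 44.0000).
Jacobian J = [[4, -8·y - 1], [2, 10·y - 2]].
At the point, J = [[4.0000, 23.0000], [2.0000, -32.0000]] (det J = -174.0000).
Solving J·Δ = −F gives Δ = (0.8046, 1.4253).
Then the next iterate is (x, y)₁ = (-0.6954, -1.5747).
Round to (-0.6954, -1.5747) and repeat: F = (-8.125620, 10.157000), J = [[4.0000, 11.5976], [2.0000, -17.7470]].
Δ = (0.2804, 0.6039), so (x, y)₂ = (-0.4150, -0.9708).

(-0.4150, -0.9708)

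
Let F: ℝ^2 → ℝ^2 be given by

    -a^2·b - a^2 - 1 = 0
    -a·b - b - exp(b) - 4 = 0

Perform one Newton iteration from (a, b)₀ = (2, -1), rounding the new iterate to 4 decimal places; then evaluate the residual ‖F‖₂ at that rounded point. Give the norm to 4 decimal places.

0.6072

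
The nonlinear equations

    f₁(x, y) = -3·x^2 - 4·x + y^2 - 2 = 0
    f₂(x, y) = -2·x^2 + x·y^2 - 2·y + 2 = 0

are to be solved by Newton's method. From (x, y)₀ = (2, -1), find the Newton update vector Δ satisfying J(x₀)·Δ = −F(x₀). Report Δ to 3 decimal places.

At (2, -1): F = (-21.000, -2.000).
Jacobian J = [[-6·x - 4, 2·y], [-4·x + y^2, 2·x·y - 2]].
At the point, J = [[-16.000, -2.000], [-7.000, -6.000]] (det J = 82.000).
Solving J·Δ = −F gives Δ = (-1.488, 1.402).

(-1.488, 1.402)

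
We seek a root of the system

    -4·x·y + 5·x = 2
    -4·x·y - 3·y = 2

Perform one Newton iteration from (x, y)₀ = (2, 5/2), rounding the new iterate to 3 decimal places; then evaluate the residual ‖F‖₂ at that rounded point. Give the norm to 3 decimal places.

25.886

At (2, 5/2): F = (-12.000, -29.500).
Jacobian J = [[-4·y + 5, -4·x], [-4·y, -4·x - 3]].
At the point, J = [[-5.000, -8.000], [-10.000, -11.000]] (det J = -25.000).
Solving J·Δ = −F gives Δ = (-4.160, 1.100).
Then the next iterate is (x, y)₁ = (-2.160, 3.600).
Re-evaluating at (-2.160, 3.600): F = (18.304, 18.304), so ‖F‖₂ = 25.886.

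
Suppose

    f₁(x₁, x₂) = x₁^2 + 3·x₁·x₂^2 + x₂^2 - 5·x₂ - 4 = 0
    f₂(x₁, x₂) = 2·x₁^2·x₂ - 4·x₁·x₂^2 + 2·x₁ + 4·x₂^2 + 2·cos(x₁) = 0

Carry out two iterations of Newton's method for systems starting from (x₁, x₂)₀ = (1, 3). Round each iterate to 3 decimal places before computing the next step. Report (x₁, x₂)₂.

(3.993, -1.261)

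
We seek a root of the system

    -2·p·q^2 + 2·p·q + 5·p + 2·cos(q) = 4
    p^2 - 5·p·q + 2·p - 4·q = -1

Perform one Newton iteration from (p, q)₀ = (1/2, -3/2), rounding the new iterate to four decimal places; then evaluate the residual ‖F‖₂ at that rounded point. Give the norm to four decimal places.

At (1/2, -3/2): F = (-5.108526, 12.0000).
Jacobian J = [[-2·q^2 + 2·q + 5, -4·p·q + 2·p - 2·sin(q)], [2·p - 5·q + 2, -5·p - 4]].
At the point, J = [[-2.5000, 5.994990], [10.5000, -6.5000]] (det J = -46.697395).
Solving J·Δ = −F gives Δ = (-0.8295, 0.5062).
Then the next iterate is (p, q)₁ = (-0.3295, -0.9938).
Re-evaluating at (-0.3295, -0.9938): F = (-3.250714, 2.787485), so ‖F‖₂ = 4.2822.

4.2822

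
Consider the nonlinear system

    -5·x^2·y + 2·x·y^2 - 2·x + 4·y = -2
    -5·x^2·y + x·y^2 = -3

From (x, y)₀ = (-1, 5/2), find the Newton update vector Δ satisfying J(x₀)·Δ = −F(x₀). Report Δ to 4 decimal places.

(-5.6222, -19.1444)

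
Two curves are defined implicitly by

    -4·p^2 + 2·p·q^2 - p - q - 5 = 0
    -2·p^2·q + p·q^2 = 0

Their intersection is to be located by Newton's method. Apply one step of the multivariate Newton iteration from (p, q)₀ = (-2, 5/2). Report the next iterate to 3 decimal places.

At (-2, 5/2): F = (-46.500, -32.500).
Jacobian J = [[-8·p + 2·q^2 - 1, 4·p·q - 1], [-4·p·q + q^2, -2·p^2 + 2·p·q]].
At the point, J = [[27.500, -21.000], [26.250, -18.000]] (det J = 56.250).
Solving J·Δ = −F gives Δ = (-2.747, -5.811).
Then the next iterate is (p, q)₁ = (-4.747, -3.311).

(-4.747, -3.311)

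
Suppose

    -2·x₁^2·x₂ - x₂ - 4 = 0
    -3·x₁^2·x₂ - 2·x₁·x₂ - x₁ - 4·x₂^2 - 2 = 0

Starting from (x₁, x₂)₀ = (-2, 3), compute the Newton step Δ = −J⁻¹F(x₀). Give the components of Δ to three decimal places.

(0.892, -1.067)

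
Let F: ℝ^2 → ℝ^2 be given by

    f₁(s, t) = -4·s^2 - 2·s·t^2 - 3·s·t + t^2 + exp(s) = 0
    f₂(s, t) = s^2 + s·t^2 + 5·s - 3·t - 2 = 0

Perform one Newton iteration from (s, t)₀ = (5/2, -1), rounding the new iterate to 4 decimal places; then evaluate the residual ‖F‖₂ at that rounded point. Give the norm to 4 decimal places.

6.0226

At (5/2, -1): F = (-9.317506, 22.2500).
Jacobian J = [[-8·s - 2·t^2 - 3·t + exp(s), -4·s·t - 3·s + 2·t], [2·s + t^2 + 5, 2·s·t - 3]].
At the point, J = [[-6.817506, 0.5000], [11.0000, -8.0000]] (det J = 49.040048).
Solving J·Δ = −F gives Δ = (-1.2931, 1.0032).
Then the next iterate is (s, t)₁ = (1.2069, 0.0032).
Re-evaluating at (1.2069, 0.0032): F = (-2.494926, 5.481520), so ‖F‖₂ = 6.0226.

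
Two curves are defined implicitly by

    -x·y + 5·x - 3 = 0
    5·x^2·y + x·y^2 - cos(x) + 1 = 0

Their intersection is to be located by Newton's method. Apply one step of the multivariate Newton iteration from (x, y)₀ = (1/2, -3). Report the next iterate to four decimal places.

At (1/2, -3): F = (1.0000, 0.872417).
Jacobian J = [[-y + 5, -x], [10·x·y + y^2 + sin(x), 5·x^2 + 2·x·y]].
At the point, J = [[8.0000, -0.5000], [-5.520574, -1.7500]] (det J = -16.760287).
Solving J·Δ = −F gives Δ = (-0.0784, 0.7458).
Then the next iterate is (x, y)₁ = (0.4216, -2.2542).

(0.4216, -2.2542)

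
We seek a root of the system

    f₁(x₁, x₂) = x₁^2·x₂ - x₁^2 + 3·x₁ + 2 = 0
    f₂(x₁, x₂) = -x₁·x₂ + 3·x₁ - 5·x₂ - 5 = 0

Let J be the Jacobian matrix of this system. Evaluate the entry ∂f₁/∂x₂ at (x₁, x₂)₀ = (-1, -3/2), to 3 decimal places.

∂f₁/∂x₂ = x₁^2.
At (-1, -3/2) this is 1.000.

1.000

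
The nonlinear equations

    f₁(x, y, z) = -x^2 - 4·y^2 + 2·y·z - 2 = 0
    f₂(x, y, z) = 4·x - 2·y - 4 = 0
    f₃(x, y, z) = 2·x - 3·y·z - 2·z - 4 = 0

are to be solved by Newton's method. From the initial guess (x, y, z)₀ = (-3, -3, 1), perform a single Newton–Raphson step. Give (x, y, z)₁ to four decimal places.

(0.1649, -1.6702, 1.0942)

At (-3, -3, 1): F = (-53.0000, -10.0000, -3.0000).
Jacobian J = [[-2·x, -8·y + 2·z, 2·y], [4, -2, 0], [2, -3·z, -3·y - 2]].
At the point, J = [[6.0000, 26.0000, -6.0000], [4.0000, -2.0000, 0.0000], [2.0000, -3.0000, 7.0000]] (det J = -764.0000).
Solving J·Δ = −F gives Δ = (3.1649, 1.3298, 0.0942).
Then the next iterate is (x, y, z)₁ = (0.1649, -1.6702, 1.0942).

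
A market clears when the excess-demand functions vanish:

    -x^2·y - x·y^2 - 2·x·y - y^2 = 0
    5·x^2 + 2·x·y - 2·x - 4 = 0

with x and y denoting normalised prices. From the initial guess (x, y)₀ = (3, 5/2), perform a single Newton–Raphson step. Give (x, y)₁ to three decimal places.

(1.622, 1.748)

At (3, 5/2): F = (-62.500, 50.000).
Jacobian J = [[-2·x·y - y^2 - 2·y, -x^2 - 2·x·y - 2·x - 2·y], [10·x + 2·y - 2, 2·x]].
At the point, J = [[-26.250, -35.000], [33.000, 6.000]] (det J = 997.500).
Solving J·Δ = −F gives Δ = (-1.378, -0.752).
Then the next iterate is (x, y)₁ = (1.622, 1.748).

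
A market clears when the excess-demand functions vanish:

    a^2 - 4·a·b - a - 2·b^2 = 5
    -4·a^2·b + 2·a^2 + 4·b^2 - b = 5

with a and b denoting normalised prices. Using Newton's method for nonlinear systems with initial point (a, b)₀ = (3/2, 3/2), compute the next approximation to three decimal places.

(0.753, 0.270)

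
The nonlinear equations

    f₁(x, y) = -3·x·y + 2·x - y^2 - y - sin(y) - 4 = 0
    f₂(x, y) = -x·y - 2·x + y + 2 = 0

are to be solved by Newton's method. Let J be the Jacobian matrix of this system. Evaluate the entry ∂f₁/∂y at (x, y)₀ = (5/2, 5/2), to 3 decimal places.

-12.699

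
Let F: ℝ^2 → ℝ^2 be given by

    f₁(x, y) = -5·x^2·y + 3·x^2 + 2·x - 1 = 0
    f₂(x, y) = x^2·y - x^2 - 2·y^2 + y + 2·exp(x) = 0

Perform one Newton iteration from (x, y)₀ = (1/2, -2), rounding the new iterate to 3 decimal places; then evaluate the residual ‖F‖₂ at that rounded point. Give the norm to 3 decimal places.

1.659

At (1/2, -2): F = (3.250, -7.45256).
Jacobian J = [[-10·x·y + 6·x + 2, -5·x^2], [2·x·y - 2·x + 2·exp(x), x^2 - 4·y + 1]].
At the point, J = [[15.000, -1.250], [0.29744, 9.250]] (det J = 139.12180).
Solving J·Δ = −F gives Δ = (-0.149, 0.810).
Then the next iterate is (x, y)₁ = (0.351, -1.190).
Re-evaluating at (0.351, -1.190): F = (0.80465, -1.45104), so ‖F‖₂ = 1.659.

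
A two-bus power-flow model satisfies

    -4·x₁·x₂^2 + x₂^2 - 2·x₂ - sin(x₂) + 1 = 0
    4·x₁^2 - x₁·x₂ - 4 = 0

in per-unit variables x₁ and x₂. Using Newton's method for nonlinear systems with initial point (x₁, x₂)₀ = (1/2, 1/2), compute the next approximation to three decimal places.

(1.370, 0.088)

At (1/2, 1/2): F = (-0.72943, -3.250).
Jacobian J = [[-4·x₂^2, -8·x₁·x₂ + 2·x₂ - cos(x₂) - 2], [8·x₁ - x₂, -x₁]].
At the point, J = [[-1.000, -3.87758], [3.500, -0.500]] (det J = 14.07154).
Solving J·Δ = −F gives Δ = (0.870, -0.412).
Then the next iterate is (x₁, x₂)₁ = (1.370, 0.088).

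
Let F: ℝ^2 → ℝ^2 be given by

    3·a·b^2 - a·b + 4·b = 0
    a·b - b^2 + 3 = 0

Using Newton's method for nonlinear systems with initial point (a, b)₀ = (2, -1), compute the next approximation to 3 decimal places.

(-0.667, -1.667)

At (2, -1): F = (4.000, 0.000).
Jacobian J = [[3·b^2 - b, 6·a·b - a + 4], [b, a - 2·b]].
At the point, J = [[4.000, -10.000], [-1.000, 4.000]] (det J = 6.000).
Solving J·Δ = −F gives Δ = (-2.667, -0.667).
Then the next iterate is (a, b)₁ = (-0.667, -1.667).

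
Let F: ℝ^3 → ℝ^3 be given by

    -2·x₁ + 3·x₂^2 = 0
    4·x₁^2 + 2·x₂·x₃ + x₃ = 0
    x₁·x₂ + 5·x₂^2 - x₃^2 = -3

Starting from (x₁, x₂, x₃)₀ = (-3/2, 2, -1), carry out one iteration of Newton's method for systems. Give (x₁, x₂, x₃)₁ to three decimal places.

(-0.829, 0.862, -0.644)

At (-3/2, 2, -1): F = (15.000, 4.000, 19.000).
Jacobian J = [[-2, 6·x₂, 0], [8·x₁, 2·x₃, 2·x₂ + 1], [x₂, x₁ + 10·x₂, -2·x₃]].
At the point, J = [[-2.000, 12.000, 0.000], [-12.000, -2.000, 5.000], [2.000, 18.500, 2.000]] (det J = 601.000).
Solving J·Δ = −F gives Δ = (0.671, -1.138, 0.356).
Then the next iterate is (x₁, x₂, x₃)₁ = (-0.829, 0.862, -0.644).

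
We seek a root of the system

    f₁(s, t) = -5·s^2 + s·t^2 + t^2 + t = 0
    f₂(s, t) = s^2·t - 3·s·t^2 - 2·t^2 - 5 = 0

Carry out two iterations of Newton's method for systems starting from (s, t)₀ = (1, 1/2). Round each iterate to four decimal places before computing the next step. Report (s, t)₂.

At (1, 1/2): F = (-4.0000, -5.7500).
Jacobian J = [[-10·s + t^2, 2·s·t + 2·t + 1], [2·s·t - 3·t^2, s^2 - 6·s·t - 4·t]].
At the point, J = [[-9.7500, 3.0000], [0.2500, -4.0000]] (det J = 38.2500).
Solving J·Δ = −F gives Δ = (-0.8693, -1.4918).
Then the next iterate is (s, t)₁ = (0.1307, -0.9918).
Round to (0.1307, -0.9918) and repeat: F = (0.035020, -7.369973), J = [[-0.323333, -1.242857], [-3.210258, 4.762052]].
Δ = (-1.6263, 0.4513), so (s, t)₂ = (-1.4956, -0.5405).

(-1.4956, -0.5405)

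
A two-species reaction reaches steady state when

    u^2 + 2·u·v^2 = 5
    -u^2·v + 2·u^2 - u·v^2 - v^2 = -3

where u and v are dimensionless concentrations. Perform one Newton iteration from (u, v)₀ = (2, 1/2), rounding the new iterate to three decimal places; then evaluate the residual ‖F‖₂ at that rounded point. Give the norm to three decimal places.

1.504

At (2, 1/2): F = (0.000, 8.250).
Jacobian J = [[2·u + 2·v^2, 4·u·v], [-2·u·v + 4·u - v^2, -u^2 - 2·u·v - 2·v]].
At the point, J = [[4.500, 4.000], [5.750, -7.000]] (det J = -54.500).
Solving J·Δ = −F gives Δ = (-0.606, 0.681).
Then the next iterate is (u, v)₁ = (1.394, 1.181).
Re-evaluating at (1.394, 1.181): F = (0.83183, 1.25245), so ‖F‖₂ = 1.504.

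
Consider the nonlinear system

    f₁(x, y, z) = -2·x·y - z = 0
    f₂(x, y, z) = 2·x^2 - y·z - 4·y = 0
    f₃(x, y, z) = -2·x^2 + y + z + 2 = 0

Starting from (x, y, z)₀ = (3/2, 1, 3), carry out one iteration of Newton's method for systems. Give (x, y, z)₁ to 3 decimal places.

(0.979, 0.833, -1.458)

At (3/2, 1, 3): F = (-6.000, -2.500, 1.500).
Jacobian J = [[-2·y, -2·x, -1], [4·x, -z - 4, -y], [-4·x, 1, 1]].
At the point, J = [[-2.000, -3.000, -1.000], [6.000, -7.000, -1.000], [-6.000, 1.000, 1.000]] (det J = 48.000).
Solving J·Δ = −F gives Δ = (-0.521, -0.167, -4.458).
Then the next iterate is (x, y, z)₁ = (0.979, 0.833, -1.458).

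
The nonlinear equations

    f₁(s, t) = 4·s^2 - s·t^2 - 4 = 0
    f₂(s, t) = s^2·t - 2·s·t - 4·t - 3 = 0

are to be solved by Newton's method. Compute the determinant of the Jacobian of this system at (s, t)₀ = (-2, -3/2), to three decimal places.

J = [[8·s - t^2, -2·s·t], [2·s·t - 2·t, s^2 - 2·s - 4]].
At the point, J = [[-18.250, -6.000], [9.000, 4.000]].
det J = -19.000.

-19.000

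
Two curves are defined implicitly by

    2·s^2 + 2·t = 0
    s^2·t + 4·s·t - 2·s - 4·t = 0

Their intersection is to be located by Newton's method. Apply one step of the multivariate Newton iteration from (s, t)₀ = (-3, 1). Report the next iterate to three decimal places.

(-1.500, 0.000)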